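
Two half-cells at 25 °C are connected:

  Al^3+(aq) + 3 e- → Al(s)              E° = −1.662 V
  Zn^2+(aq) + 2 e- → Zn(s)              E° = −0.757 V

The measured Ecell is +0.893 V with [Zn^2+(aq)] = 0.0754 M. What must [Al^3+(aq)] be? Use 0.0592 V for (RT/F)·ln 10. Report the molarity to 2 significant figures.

The Zn²⁺/Zn couple has the larger reduction potential, so it is the cathode: E°cell = −0.757 − (−1.662) = +0.905 V and n = 6.
From the Nernst equation, log Q = n(E° − E)/0.0592 = 6·(+0.905 − (+0.893))/0.0592 = 1.216.
Balancing electrons gives 3 Zn^2+(aq) + 2 Al(s) → 3 Zn(s) + 2 Al^3+(aq); thus Q = [Al^3+(aq)]^2 / [Zn^2+(aq)]^3.
Isolating [Al^3+(aq)] in Q = 10^{1.216} yields log [Al^3+(aq)] = −1.076, i.e. 0.084 M.

0.084 M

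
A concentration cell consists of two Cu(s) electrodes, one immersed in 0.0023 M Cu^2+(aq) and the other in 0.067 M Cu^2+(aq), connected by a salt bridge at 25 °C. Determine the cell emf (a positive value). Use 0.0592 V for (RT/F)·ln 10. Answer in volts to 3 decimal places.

0.043 V

For a concentration cell E°cell = 0, since both electrodes use the same couple.
The compartment with the higher Cu^2+(aq) concentration (0.067 M) acts as the cathode; ions are reduced there and produced at the dilute (0.0023 M) anode.
With n = 2, Ecell = −(0.0592/2)·log([dilute]/[conc]) = −(0.0592/2)·log(0.0023/0.067) = +0.043 V.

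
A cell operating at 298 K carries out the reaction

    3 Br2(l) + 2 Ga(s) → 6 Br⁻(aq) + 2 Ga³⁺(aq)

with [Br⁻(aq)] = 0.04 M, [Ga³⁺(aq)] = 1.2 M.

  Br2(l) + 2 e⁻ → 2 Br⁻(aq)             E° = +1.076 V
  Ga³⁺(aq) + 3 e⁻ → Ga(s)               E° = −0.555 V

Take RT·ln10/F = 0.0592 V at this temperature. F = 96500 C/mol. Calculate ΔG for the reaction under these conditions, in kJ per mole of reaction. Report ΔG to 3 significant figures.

−991 kJ/mol

E°cell = +1.076 − (−0.555) = +1.631 V; the balanced reaction transfers n = 6 electrons.
Here Q = [Br⁻(aq)]^6·[Ga³⁺(aq)]^2 = 5.9×10^−9 (log Q = −8.229), giving E = +1.631 − (0.0592/6)·(−8.229) = +1.7122 V.
Finally ΔG = −nFE = −(6)(96500 C/mol)(+1.7122 V) = −991 kJ/mol.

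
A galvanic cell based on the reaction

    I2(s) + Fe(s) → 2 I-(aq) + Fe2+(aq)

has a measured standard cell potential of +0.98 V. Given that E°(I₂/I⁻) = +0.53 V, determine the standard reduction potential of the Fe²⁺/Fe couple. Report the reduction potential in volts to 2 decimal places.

In the reaction as written the I₂/I⁻ couple is reduced (cathode) and Fe²⁺/Fe is oxidized (anode), so E°cell = E°(I₂/I⁻) − E°(Fe²⁺/Fe).
E°(Fe²⁺/Fe) = E°(cathode) − E°cell = +0.53 − (+0.98) = −0.45 V.

−0.45 V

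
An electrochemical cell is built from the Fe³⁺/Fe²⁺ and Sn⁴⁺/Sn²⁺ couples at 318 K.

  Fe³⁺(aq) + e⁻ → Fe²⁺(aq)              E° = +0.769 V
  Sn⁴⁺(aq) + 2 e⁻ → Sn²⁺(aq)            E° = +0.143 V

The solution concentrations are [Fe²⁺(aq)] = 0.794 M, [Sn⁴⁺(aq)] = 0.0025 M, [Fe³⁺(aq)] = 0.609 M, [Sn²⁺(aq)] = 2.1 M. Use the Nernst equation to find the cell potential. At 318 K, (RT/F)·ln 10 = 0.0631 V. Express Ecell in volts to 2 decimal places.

Fe³⁺/Fe²⁺ is reduced (cathode, E° = +0.769 V) and Sn⁴⁺/Sn²⁺ is oxidized (anode).
E°cell = +0.769 − (+0.143) = +0.626 V, with n = 2 electrons transferred.
For the overall reaction 2 Fe³⁺(aq) + Sn²⁺(aq) → 2 Fe²⁺(aq) + Sn⁴⁺(aq), Q = ([Fe²⁺(aq)]^2·[Sn⁴⁺(aq)]) / ([Fe³⁺(aq)]^2·[Sn²⁺(aq)]) = 0.00202, giving log Q = −2.694.
Applying E = E° − (RT ln10/nF)·log Q gives +0.626 − (0.0631/2)(−2.694) = +0.71 V.

+0.71 V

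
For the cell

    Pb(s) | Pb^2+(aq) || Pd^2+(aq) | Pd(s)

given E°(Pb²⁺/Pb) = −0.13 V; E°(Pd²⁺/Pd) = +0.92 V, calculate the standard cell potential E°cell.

By convention the left-hand electrode in cell notation is the anode (oxidation) and the right-hand electrode is the cathode (reduction).
E°cell = E°(right) − E°(left) = +0.92 − (−0.13) = +1.05 V.

+1.05 V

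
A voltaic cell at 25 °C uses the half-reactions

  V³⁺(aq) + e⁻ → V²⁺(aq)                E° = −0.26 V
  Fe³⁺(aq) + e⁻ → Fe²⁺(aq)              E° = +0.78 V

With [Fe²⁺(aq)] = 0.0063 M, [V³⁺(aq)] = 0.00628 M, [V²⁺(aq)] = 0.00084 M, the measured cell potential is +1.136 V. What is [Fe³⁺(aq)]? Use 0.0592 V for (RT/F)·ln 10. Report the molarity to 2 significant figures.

The Fe³⁺/Fe²⁺ couple has the larger reduction potential, so it is the cathode: E°cell = +0.78 − (−0.26) = +1.04 V and n = 1.
Since E = E° − (0.0592/n)·log Q, log Q = n(E° − E)/0.0592 = −1.622.
The balanced reaction is Fe³⁺(aq) + V²⁺(aq) → Fe²⁺(aq) + V³⁺(aq), so Q = ([Fe²⁺(aq)]·[V³⁺(aq)]) / ([Fe³⁺(aq)]·[V²⁺(aq)]).
Solving for the unknown gives log [Fe³⁺(aq)] = 0.295, so [Fe³⁺(aq)] ≈ 2.0 M.

2.0 M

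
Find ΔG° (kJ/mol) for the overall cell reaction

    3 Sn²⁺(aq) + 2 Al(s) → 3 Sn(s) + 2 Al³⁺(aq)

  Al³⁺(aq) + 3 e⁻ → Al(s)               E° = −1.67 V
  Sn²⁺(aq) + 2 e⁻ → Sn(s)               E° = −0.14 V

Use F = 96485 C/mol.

In the reaction as written Sn²⁺(aq) is reduced, so the Sn²⁺/Sn couple is the cathode and Al³⁺/Al is the anode.
E°cell = −0.14 − (−1.67) = +1.53 V; balancing electrons gives n = 6.
ΔG° = −nFE°cell = −(6)(96485)(+1.53) J/mol = −886 kJ/mol.

−886 kJ/mol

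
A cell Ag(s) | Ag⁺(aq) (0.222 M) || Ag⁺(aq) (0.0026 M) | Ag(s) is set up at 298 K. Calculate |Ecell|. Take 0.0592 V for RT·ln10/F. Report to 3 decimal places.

For a concentration cell E°cell = 0, since both electrodes use the same couple.
The compartment with the higher Ag⁺(aq) concentration (0.222 M) acts as the cathode; ions are reduced there and produced at the dilute (0.0026 M) anode.
With n = 1, Ecell = −(0.0592/1)·log([dilute]/[conc]) = −(0.0592/1)·log(0.0026/0.222) = +0.114 V.

0.114 V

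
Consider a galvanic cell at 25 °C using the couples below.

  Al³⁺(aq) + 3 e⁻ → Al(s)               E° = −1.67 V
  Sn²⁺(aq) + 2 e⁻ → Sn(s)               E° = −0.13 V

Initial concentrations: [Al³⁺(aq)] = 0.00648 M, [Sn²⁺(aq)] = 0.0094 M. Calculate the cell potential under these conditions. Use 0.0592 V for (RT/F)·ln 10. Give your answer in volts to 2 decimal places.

+1.52 V

The Sn²⁺/Sn couple has the more positive E°, so it is the cathode; Al³⁺/Al is the anode.
E°cell = E°cat − E°an = −0.13 − (−1.67) = +1.54 V; n = 6.
For the overall reaction 3 Sn²⁺(aq) + 2 Al(s) → 3 Sn(s) + 2 Al³⁺(aq), Q = [Al³⁺(aq)]^2 / [Sn²⁺(aq)]^3 = 50.6, giving log Q = 1.704.
E = E° − (0.0592/n)·log Q = +1.54 − (0.0592/6)(1.704) = +1.52 V.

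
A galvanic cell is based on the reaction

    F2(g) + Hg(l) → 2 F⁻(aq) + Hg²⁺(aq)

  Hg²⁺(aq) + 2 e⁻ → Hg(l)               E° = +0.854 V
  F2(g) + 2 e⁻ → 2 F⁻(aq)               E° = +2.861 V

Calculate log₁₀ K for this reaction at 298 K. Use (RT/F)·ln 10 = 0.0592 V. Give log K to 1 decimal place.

The F₂/F⁻ couple is reduced (cathode); E°cell = +2.861 − (+0.854) = +2.007 V with n = 2.
At equilibrium E = 0, so log K = nE°cell / 0.0592 = (2)(+2.007) / 0.0592 = 67.8.

log K = 67.8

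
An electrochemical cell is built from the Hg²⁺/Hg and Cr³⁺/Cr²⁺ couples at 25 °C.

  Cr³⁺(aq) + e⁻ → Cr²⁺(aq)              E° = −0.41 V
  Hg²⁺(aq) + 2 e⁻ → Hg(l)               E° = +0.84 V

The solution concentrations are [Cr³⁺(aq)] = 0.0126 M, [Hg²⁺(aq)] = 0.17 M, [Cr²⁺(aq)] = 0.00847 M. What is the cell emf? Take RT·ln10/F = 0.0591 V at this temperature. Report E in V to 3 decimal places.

Since E°(Hg²⁺/Hg) > E°(Cr³⁺/Cr²⁺), Hg²⁺/Hg serves as the cathode.
E°cell = E°cat − E°an = +0.84 − (−0.41) = +1.25 V; n = 2.
Balancing gives Hg²⁺(aq) + 2 Cr²⁺(aq) → Hg(l) + 2 Cr³⁺(aq); hence Q = [Cr³⁺(aq)]^2 / ([Hg²⁺(aq)]·[Cr²⁺(aq)]^2) = 13 (log Q = 1.115).
By the Nernst equation, E = +1.25 − (0.0591/2)·(1.115) = +1.217 V.

+1.217 V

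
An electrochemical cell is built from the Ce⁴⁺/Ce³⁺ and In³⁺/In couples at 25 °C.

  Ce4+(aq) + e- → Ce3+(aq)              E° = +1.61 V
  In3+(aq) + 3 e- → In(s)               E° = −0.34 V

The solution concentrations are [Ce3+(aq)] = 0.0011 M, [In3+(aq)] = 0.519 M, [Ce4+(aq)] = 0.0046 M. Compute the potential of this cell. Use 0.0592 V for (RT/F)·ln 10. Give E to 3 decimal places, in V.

Since E°(Ce⁴⁺/Ce³⁺) > E°(In³⁺/In), Ce⁴⁺/Ce³⁺ serves as the cathode.
E°cell = E°cat − E°an = +1.61 − (−0.34) = +1.95 V; n = 3.
Balancing gives 3 Ce4+(aq) + In(s) → 3 Ce3+(aq) + In3+(aq); hence Q = ([Ce3+(aq)]^3·[In3+(aq)]) / [Ce4+(aq)]^3 = 0.0071 (log Q = −2.149).
Applying E = E° − (RT ln10/nF)·log Q gives +1.95 − (0.0592/3)(−2.149) = +1.992 V.

+1.992 V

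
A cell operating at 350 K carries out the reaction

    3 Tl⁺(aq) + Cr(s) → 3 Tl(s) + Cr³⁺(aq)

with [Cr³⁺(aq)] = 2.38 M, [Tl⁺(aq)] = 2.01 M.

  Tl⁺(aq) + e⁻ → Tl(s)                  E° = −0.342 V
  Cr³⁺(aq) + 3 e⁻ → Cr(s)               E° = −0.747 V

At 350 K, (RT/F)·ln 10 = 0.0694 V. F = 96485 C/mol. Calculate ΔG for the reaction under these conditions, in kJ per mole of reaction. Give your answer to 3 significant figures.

E°cell = −0.342 − (−0.747) = +0.405 V; the balanced reaction transfers n = 3 electrons.
The reaction quotient is [Cr³⁺(aq)] / [Tl⁺(aq)]^3 = 0.293; by Nernst, E = +0.405 − (0.0694/3)(−0.533) = +0.4173 V.
ΔG = −nFE = −(3)(96485)(+0.4173) J/mol = −121 kJ/mol.

−121 kJ/mol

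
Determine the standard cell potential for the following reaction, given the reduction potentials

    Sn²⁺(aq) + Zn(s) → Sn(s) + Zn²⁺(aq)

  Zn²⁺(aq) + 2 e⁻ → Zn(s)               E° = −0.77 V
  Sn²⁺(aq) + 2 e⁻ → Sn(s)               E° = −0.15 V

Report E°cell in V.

In the reaction as written, Sn²⁺(aq) is reduced (cathode) and Zn²⁺(aq) is produced by oxidation at the anode.
E°cell = E°(cathode) − E°(anode) = −0.15 − (−0.77) = +0.62 V.

+0.62 V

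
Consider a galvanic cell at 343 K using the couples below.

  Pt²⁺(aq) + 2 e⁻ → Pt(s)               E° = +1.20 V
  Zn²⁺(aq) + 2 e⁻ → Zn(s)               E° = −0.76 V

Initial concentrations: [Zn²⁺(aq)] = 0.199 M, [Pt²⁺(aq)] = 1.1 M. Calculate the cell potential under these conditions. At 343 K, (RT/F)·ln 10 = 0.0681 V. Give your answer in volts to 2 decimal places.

Pt²⁺/Pt is reduced (cathode, E° = +1.20 V) and Zn²⁺/Zn is oxidized (anode).
E°cell = E°cat − E°an = +1.20 − (−0.76) = +1.96 V; n = 2.
The balanced reaction is Pt²⁺(aq) + Zn(s) → Pt(s) + Zn²⁺(aq), so Q = [Zn²⁺(aq)] / [Pt²⁺(aq)] = 0.181 and log Q = −0.743.
Applying E = E° − (RT ln10/nF)·log Q gives +1.96 − (0.0681/2)(−0.743) = +1.99 V.

+1.99 V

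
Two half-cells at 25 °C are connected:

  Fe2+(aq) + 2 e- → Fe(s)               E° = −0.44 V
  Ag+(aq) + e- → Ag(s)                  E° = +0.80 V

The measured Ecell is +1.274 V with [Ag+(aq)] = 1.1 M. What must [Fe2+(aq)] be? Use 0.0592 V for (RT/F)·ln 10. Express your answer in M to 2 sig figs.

The Ag⁺/Ag couple has the larger reduction potential, so it is the cathode: E°cell = +0.80 − (−0.44) = +1.24 V and n = 2.
Since E = E° − (0.0592/n)·log Q, log Q = n(E° − E)/0.0592 = −1.149.
Balancing electrons gives 2 Ag+(aq) + Fe(s) → 2 Ag(s) + Fe2+(aq); thus Q = [Fe2+(aq)] / [Ag+(aq)]^2.
Solving for the unknown gives log [Fe2+(aq)] = −1.066, so [Fe2+(aq)] ≈ 0.086 M.

0.086 M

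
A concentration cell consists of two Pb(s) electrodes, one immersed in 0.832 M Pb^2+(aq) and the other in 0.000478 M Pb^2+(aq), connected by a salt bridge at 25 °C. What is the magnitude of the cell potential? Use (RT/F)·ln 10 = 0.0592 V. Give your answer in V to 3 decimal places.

For a concentration cell E°cell = 0, since both electrodes use the same couple.
The compartment with the higher Pb^2+(aq) concentration (0.832 M) acts as the cathode; ions are reduced there and produced at the dilute (0.000478 M) anode.
With n = 2, Ecell = −(0.0592/2)·log([dilute]/[conc]) = −(0.0592/2)·log(0.000478/0.832) = +0.096 V.

0.096 V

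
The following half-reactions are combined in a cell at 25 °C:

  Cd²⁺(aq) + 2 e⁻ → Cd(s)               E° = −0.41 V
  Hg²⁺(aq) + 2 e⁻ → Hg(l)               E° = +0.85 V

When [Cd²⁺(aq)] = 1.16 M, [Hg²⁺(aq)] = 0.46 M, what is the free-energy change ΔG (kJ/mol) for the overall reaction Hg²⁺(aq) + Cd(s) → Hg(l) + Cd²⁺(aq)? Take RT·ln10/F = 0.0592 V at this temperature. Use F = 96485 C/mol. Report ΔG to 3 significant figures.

The standard cell potential is +0.85 − (−0.41) = +1.26 V, with n = 2 electrons in the balanced equation.
Here Q = [Cd²⁺(aq)] / [Hg²⁺(aq)] = 2.52 (log Q = 0.402), giving E = +1.26 − (0.0592/2)·(0.402) = +1.2481 V.
Finally ΔG = −nFE = −(2)(96485 C/mol)(+1.2481 V) = −241 kJ/mol.

−241 kJ/mol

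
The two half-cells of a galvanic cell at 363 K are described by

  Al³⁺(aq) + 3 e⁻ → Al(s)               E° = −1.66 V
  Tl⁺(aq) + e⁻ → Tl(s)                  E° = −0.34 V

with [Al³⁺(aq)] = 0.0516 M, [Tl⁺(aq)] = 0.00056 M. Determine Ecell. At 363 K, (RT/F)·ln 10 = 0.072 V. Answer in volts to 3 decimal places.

+1.117 V

Tl⁺/Tl is reduced (cathode, E° = −0.34 V) and Al³⁺/Al is oxidized (anode).
The standard potential is −0.34 − (−1.66) = +1.32 V and the balanced reaction transfers n = 3 electrons.
The balanced reaction is 3 Tl⁺(aq) + Al(s) → 3 Tl(s) + Al³⁺(aq), so Q = [Al³⁺(aq)] / [Tl⁺(aq)]^3 = 2.94×10^8 and log Q = 8.468.
Applying E = E° − (RT ln10/nF)·log Q gives +1.32 − (0.072/3)(8.468) = +1.117 V.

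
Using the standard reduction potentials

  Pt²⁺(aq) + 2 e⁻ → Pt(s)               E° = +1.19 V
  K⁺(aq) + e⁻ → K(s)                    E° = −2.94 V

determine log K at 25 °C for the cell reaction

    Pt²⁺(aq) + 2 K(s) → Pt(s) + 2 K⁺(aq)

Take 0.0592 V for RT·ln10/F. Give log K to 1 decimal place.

The Pt²⁺/Pt couple is reduced (cathode); E°cell = +1.19 − (−2.94) = +4.13 V with n = 2.
At equilibrium E = 0, so log K = nE°cell / 0.0592 = (2)(+4.13) / 0.0592 = 139.5.

log K = 139.5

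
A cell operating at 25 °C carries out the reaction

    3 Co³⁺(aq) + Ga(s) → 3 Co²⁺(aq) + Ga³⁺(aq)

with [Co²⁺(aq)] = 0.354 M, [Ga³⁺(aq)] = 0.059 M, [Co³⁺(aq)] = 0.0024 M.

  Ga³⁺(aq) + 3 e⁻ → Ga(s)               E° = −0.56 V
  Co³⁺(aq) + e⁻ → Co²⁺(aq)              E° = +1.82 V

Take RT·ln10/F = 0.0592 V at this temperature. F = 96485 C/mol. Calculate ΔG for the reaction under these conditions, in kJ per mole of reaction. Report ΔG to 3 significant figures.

−659 kJ/mol

The standard cell potential is +1.82 − (−0.56) = +2.38 V, with n = 3 electrons in the balanced equation.
Q = ([Co²⁺(aq)]^3·[Ga³⁺(aq)]) / [Co³⁺(aq)]^3 = 1.89×10^5, so log Q = 5.277 and E = +2.38 − (0.0592/3)(5.277) = +2.2759 V.
ΔG = −nFE = −(3)(96485)(+2.2759) J/mol = −659 kJ/mol.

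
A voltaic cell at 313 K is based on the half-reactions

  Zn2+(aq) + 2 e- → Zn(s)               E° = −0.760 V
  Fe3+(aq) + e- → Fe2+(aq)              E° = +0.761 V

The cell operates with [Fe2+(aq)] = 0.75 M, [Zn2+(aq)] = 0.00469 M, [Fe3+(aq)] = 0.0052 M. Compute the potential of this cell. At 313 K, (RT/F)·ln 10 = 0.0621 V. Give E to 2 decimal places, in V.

Since E°(Fe³⁺/Fe²⁺) > E°(Zn²⁺/Zn), Fe³⁺/Fe²⁺ serves as the cathode.
E°cell = +0.761 − (−0.760) = +1.521 V, with n = 2 electrons transferred.
For the overall reaction 2 Fe3+(aq) + Zn(s) → 2 Fe2+(aq) + Zn2+(aq), Q = ([Fe2+(aq)]^2·[Zn2+(aq)]) / [Fe3+(aq)]^2 = 97.6, giving log Q = 1.989.
By the Nernst equation, E = +1.521 − (0.0621/2)·(1.989) = +1.46 V.

+1.46 V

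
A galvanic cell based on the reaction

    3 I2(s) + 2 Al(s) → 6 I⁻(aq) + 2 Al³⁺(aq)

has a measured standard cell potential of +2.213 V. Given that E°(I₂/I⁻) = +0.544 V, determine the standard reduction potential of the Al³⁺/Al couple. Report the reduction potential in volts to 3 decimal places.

In the reaction as written the I₂/I⁻ couple is reduced (cathode) and Al³⁺/Al is oxidized (anode), so E°cell = E°(I₂/I⁻) − E°(Al³⁺/Al).
E°(Al³⁺/Al) = E°(cathode) − E°cell = +0.544 − (+2.213) = −1.669 V.

−1.669 V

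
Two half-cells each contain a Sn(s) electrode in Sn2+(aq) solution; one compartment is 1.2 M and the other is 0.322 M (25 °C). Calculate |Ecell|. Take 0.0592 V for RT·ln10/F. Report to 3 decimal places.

For a concentration cell E°cell = 0, since both electrodes use the same couple.
The compartment with the higher Sn2+(aq) concentration (1.2 M) acts as the cathode; ions are reduced there and produced at the dilute (0.322 M) anode.
With n = 2, Ecell = −(0.0592/2)·log([dilute]/[conc]) = −(0.0592/2)·log(0.322/1.2) = +0.017 V.

0.017 V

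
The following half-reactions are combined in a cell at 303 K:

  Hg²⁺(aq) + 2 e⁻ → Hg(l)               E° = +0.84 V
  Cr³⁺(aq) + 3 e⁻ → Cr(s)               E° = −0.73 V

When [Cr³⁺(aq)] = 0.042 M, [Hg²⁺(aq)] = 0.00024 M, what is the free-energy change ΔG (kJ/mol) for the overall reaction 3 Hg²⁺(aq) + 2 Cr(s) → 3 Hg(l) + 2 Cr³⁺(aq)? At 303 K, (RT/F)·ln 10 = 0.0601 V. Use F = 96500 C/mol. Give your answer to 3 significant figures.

With Hg²⁺/Hg reduced at the cathode, E°cell = +0.84 − (−0.73) = +1.57 V and n = 6.
Q = [Cr³⁺(aq)]^2 / [Hg²⁺(aq)]^3 = 1.28×10^8, so log Q = 8.106 and E = +1.57 − (0.0601/6)(8.106) = +1.4888 V.
Finally ΔG = −nFE = −(6)(96500 C/mol)(+1.4888 V) = −862 kJ/mol.

−862 kJ/mol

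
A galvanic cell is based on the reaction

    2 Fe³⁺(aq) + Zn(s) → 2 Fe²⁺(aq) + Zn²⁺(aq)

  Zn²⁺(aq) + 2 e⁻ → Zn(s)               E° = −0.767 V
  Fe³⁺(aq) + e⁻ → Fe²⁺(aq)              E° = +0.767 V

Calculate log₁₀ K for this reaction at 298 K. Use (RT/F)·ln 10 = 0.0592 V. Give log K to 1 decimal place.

log K = 51.8

The Fe³⁺/Fe²⁺ couple is reduced (cathode); E°cell = +0.767 − (−0.767) = +1.534 V with n = 2.
At equilibrium E = 0, so log K = nE°cell / 0.0592 = (2)(+1.534) / 0.0592 = 51.8.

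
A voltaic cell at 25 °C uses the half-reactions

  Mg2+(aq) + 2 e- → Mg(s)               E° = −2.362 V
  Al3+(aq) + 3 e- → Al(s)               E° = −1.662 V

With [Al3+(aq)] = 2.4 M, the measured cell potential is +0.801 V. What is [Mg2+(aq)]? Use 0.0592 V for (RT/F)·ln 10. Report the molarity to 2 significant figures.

0.00069 M

The Al³⁺/Al couple has the larger reduction potential, so it is the cathode: E°cell = −1.662 − (−2.362) = +0.700 V and n = 6.
Rearranging E = E° − (0.0592/n)·log Q gives log Q = 6(+0.700 − (+0.801))/0.0592 = −10.236.
The balanced reaction is 2 Al3+(aq) + 3 Mg(s) → 2 Al(s) + 3 Mg2+(aq), so Q = [Mg2+(aq)]^3 / [Al3+(aq)]^2.
Isolating [Mg2+(aq)] in Q = 10^{−10.236} yields log [Mg2+(aq)] = −3.159, i.e. 0.00069 M.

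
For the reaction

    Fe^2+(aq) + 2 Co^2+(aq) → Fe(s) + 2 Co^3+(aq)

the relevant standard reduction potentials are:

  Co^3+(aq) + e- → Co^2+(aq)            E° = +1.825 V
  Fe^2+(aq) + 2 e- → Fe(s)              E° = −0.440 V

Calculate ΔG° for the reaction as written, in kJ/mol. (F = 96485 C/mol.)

In the reaction as written Fe^2+(aq) is reduced, so the Fe²⁺/Fe couple is the cathode and Co³⁺/Co²⁺ is the anode.
E°cell = −0.440 − (+1.825) = −2.265 V; balancing electrons gives n = 2.
ΔG° = −nFE°cell = −(2)(96485)(−2.265) J/mol = +437 kJ/mol.

+437 kJ/mol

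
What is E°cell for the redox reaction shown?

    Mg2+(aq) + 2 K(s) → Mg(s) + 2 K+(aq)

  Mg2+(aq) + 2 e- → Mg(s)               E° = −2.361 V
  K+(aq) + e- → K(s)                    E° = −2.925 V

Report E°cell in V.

In the reaction as written, Mg2+(aq) is reduced (cathode) and K+(aq) is produced by oxidation at the anode.
E°cell = E°(cathode) − E°(anode) = −2.361 − (−2.925) = +0.564 V.

+0.564 V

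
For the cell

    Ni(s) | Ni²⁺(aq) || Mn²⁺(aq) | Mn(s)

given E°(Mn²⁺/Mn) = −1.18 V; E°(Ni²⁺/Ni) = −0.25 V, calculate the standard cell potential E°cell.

By convention the left-hand electrode in cell notation is the anode (oxidation) and the right-hand electrode is the cathode (reduction).
E°cell = E°(right) − E°(left) = −1.18 − (−0.25) = −0.93 V.
The negative sign shows that, as written, the cell would require an external voltage to drive the reaction.

−0.93 V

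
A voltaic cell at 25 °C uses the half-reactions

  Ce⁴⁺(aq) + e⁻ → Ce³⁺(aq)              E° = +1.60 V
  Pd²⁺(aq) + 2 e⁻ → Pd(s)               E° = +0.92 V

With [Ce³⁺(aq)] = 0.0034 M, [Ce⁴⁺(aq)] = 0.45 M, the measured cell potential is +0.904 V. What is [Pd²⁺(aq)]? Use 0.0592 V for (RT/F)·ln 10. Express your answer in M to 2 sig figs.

With Ce⁴⁺/Ce³⁺ at the cathode and Pd²⁺/Pd at the anode, E°cell = +1.60 − (+0.92) = +0.68 V (n = 2).
From the Nernst equation, log Q = n(E° − E)/0.0592 = 2·(+0.68 − (+0.904))/0.0592 = −7.568.
For 2 Ce⁴⁺(aq) + Pd(s) → 2 Ce³⁺(aq) + Pd²⁺(aq), the reaction quotient is Q = ([Ce³⁺(aq)]^2·[Pd²⁺(aq)]) / [Ce⁴⁺(aq)]^2.
Solving for the unknown gives log [Pd²⁺(aq)] = −3.325, so [Pd²⁺(aq)] ≈ 0.00047 M.

0.00047 M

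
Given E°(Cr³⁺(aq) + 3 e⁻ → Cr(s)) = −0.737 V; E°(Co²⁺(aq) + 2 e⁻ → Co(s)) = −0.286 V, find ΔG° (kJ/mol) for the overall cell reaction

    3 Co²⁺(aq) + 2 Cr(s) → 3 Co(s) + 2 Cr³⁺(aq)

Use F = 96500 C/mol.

−261 kJ/mol

In the reaction as written Co²⁺(aq) is reduced, so the Co²⁺/Co couple is the cathode and Cr³⁺/Cr is the anode.
E°cell = −0.286 − (−0.737) = +0.451 V; balancing electrons gives n = 6.
ΔG° = −nFE°cell = −(6)(96500)(+0.451) J/mol = −261 kJ/mol.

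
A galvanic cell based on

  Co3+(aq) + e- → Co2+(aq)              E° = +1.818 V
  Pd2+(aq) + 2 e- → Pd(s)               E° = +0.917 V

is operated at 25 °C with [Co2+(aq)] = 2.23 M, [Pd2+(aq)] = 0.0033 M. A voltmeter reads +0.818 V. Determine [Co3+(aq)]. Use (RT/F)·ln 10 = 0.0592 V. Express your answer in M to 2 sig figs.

Co³⁺/Co²⁺ is the cathode (higher E°); E°cell = +1.818 − (+0.917) = +0.901 V with n = 2.
Rearranging E = E° − (0.0592/n)·log Q gives log Q = 2(+0.901 − (+0.818))/0.0592 = 2.804.
The balanced reaction is 2 Co3+(aq) + Pd(s) → 2 Co2+(aq) + Pd2+(aq), so Q = ([Co2+(aq)]^2·[Pd2+(aq)]) / [Co3+(aq)]^2.
Solving for the unknown gives log [Co3+(aq)] = −2.294, so [Co3+(aq)] ≈ 0.0051 M.

0.0051 M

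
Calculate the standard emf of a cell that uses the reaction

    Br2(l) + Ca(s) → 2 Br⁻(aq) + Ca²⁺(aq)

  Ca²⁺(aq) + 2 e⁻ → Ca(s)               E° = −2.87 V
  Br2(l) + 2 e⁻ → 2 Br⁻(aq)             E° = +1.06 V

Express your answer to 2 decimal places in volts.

+3.93 V

Br2(l) gains electrons, so the Br₂/Br⁻ couple is the cathode; the Ca²⁺/Ca couple is the anode.
E°cell = E°(cathode) − E°(anode) = +1.06 − (−2.87) = +3.93 V.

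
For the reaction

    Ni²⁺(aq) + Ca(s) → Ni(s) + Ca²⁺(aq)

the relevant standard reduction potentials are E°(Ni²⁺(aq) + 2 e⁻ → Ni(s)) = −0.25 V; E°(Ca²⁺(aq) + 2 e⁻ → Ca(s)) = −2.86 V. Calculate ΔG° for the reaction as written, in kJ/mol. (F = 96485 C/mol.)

−504 kJ/mol

In the reaction as written Ni²⁺(aq) is reduced, so the Ni²⁺/Ni couple is the cathode and Ca²⁺/Ca is the anode.
E°cell = −0.25 − (−2.86) = +2.61 V; balancing electrons gives n = 2.
ΔG° = −nFE°cell = −(2)(96485)(+2.61) J/mol = −504 kJ/mol.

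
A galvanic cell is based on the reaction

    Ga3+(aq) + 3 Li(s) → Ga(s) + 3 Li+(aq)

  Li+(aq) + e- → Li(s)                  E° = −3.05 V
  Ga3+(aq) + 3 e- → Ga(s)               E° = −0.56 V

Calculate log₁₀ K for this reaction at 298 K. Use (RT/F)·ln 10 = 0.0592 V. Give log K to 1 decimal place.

log K = 126.2

The Ga³⁺/Ga couple is reduced (cathode); E°cell = −0.56 − (−3.05) = +2.49 V with n = 3.
At equilibrium E = 0, so log K = nE°cell / 0.0592 = (3)(+2.49) / 0.0592 = 126.2.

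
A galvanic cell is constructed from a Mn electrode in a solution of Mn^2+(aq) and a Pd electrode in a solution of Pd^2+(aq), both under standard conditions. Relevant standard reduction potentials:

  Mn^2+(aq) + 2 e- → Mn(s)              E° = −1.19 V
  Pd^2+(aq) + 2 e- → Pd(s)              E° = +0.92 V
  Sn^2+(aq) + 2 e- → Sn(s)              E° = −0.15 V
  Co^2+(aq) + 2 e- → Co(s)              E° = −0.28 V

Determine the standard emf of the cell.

The Pd²⁺/Pd couple has the higher E°, so Pd ion is reduced (cathode) and Mn is oxidized (anode).
E°cell = E°(cathode) − E°(anode) = +0.92 − (−1.19) = +2.11 V.

+2.11 V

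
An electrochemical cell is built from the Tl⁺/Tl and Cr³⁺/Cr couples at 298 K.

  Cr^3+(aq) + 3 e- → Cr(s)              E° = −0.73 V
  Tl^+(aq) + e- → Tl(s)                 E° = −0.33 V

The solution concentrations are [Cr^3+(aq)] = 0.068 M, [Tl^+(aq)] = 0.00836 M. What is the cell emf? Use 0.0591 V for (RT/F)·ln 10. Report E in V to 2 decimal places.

Tl⁺/Tl is reduced (cathode, E° = −0.33 V) and Cr³⁺/Cr is oxidized (anode).
E°cell = E°cat − E°an = −0.33 − (−0.73) = +0.40 V; n = 3.
Balancing gives 3 Tl^+(aq) + Cr(s) → 3 Tl(s) + Cr^3+(aq); hence Q = [Cr^3+(aq)] / [Tl^+(aq)]^3 = 1.16×10^5 (log Q = 5.066).
E = E° − (0.0591/n)·log Q = +0.40 − (0.0591/3)(5.066) = +0.30 V.

+0.30 V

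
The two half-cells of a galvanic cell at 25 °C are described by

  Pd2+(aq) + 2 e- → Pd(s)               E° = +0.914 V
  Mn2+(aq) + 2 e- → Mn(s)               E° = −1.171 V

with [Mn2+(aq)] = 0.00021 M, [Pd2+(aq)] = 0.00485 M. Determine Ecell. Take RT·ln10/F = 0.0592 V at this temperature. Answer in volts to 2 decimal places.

Since E°(Pd²⁺/Pd) > E°(Mn²⁺/Mn), Pd²⁺/Pd serves as the cathode.
The standard potential is +0.914 − (−1.171) = +2.085 V and the balanced reaction transfers n = 2 electrons.
The balanced reaction is Pd2+(aq) + Mn(s) → Pd(s) + Mn2+(aq), so Q = [Mn2+(aq)] / [Pd2+(aq)] = 0.0433 and log Q = −1.364.
E = E° − (0.0592/n)·log Q = +2.085 − (0.0592/2)(−1.364) = +2.13 V.

+2.13 V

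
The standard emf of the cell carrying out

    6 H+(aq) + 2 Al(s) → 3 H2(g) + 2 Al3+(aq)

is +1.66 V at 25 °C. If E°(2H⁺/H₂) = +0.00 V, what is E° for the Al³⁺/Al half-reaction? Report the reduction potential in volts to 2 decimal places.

−1.66 V

In the reaction as written the 2H⁺/H₂ couple is reduced (cathode) and Al³⁺/Al is oxidized (anode), so E°cell = E°(2H⁺/H₂) − E°(Al³⁺/Al).
E°(Al³⁺/Al) = E°(cathode) − E°cell = +0.00 − (+1.66) = −1.66 V.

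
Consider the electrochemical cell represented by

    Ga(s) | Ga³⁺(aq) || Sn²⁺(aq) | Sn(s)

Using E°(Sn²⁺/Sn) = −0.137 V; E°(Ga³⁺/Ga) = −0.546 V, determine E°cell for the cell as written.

+0.409 V

By convention the left-hand electrode in cell notation is the anode (oxidation) and the right-hand electrode is the cathode (reduction).
E°cell = E°(right) − E°(left) = −0.137 − (−0.546) = +0.409 V.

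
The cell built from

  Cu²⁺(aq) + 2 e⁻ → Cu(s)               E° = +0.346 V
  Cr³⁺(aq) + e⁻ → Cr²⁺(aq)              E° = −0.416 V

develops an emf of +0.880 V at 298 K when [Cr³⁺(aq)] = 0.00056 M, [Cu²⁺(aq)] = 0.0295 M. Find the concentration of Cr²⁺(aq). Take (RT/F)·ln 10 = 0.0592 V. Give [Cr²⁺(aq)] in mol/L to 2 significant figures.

With Cu²⁺/Cu at the cathode and Cr³⁺/Cr²⁺ at the anode, E°cell = +0.346 − (−0.416) = +0.762 V (n = 2).
From the Nernst equation, log Q = n(E° − E)/0.0592 = 2·(+0.762 − (+0.880))/0.0592 = −3.986.
Balancing electrons gives Cu²⁺(aq) + 2 Cr²⁺(aq) → Cu(s) + 2 Cr³⁺(aq); thus Q = [Cr³⁺(aq)]^2 / ([Cu²⁺(aq)]·[Cr²⁺(aq)]^2).
Isolating [Cr²⁺(aq)] in Q = 10^{−3.986} yields log [Cr²⁺(aq)] = −0.494, i.e. 0.32 M.

0.32 M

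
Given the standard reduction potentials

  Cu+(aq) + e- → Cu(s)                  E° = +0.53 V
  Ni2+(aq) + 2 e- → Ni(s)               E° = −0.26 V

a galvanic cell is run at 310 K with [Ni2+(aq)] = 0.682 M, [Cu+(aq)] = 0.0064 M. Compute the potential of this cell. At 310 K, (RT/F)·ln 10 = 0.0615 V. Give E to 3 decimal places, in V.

Since E°(Cu⁺/Cu) > E°(Ni²⁺/Ni), Cu⁺/Cu serves as the cathode.
The standard potential is +0.53 − (−0.26) = +0.79 V and the balanced reaction transfers n = 2 electrons.
Balancing gives 2 Cu+(aq) + Ni(s) → 2 Cu(s) + Ni2+(aq); hence Q = [Ni2+(aq)] / [Cu+(aq)]^2 = 1.67×10^4 (log Q = 4.221).
By the Nernst equation, E = +0.79 − (0.0615/2)·(4.221) = +0.660 V.

+0.660 V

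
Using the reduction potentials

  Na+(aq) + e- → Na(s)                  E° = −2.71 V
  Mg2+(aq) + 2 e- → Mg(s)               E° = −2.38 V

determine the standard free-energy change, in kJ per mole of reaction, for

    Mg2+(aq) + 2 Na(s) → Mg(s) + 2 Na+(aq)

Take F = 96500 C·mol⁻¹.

In the reaction as written Mg2+(aq) is reduced, so the Mg²⁺/Mg couple is the cathode and Na⁺/Na is the anode.
E°cell = −2.38 − (−2.71) = +0.33 V; balancing electrons gives n = 2.
ΔG° = −nFE°cell = −(2)(96500)(+0.33) J/mol = −63.7 kJ/mol.

−63.7 kJ/mol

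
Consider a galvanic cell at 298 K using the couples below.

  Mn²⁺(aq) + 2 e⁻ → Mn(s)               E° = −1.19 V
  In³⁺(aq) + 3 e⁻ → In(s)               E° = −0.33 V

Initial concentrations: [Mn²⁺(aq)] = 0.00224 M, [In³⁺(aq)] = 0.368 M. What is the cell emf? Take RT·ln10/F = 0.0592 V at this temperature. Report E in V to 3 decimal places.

In³⁺/In is reduced (cathode, E° = −0.33 V) and Mn²⁺/Mn is oxidized (anode).
The standard potential is −0.33 − (−1.19) = +0.86 V and the balanced reaction transfers n = 6 electrons.
Balancing gives 2 In³⁺(aq) + 3 Mn(s) → 2 In(s) + 3 Mn²⁺(aq); hence Q = [Mn²⁺(aq)]^3 / [In³⁺(aq)]^2 = 8.3×10^−8 (log Q = −7.081).
Applying E = E° − (RT ln10/nF)·log Q gives +0.86 − (0.0592/6)(−7.081) = +0.930 V.

+0.930 V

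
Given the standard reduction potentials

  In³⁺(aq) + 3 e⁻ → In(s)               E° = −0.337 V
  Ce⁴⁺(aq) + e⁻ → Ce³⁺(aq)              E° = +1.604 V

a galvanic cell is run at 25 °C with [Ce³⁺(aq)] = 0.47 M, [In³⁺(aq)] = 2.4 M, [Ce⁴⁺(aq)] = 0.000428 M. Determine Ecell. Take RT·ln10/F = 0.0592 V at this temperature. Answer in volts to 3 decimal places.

+1.753 V

The Ce⁴⁺/Ce³⁺ couple has the more positive E°, so it is the cathode; In³⁺/In is the anode.
E°cell = E°cat − E°an = +1.604 − (−0.337) = +1.941 V; n = 3.
For the overall reaction 3 Ce⁴⁺(aq) + In(s) → 3 Ce³⁺(aq) + In³⁺(aq), Q = ([Ce³⁺(aq)]^3·[In³⁺(aq)]) / [Ce⁴⁺(aq)]^3 = 3.18×10^9, giving log Q = 9.502.
E = E° − (0.0592/n)·log Q = +1.941 − (0.0592/3)(9.502) = +1.753 V.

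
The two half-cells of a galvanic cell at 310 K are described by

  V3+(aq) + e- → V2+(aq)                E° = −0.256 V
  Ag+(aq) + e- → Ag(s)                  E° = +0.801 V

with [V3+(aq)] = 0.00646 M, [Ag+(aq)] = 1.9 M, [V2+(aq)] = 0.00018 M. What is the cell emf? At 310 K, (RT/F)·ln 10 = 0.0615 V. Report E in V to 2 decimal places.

The Ag⁺/Ag couple has the more positive E°, so it is the cathode; V³⁺/V²⁺ is the anode.
The standard potential is +0.801 − (−0.256) = +1.057 V and the balanced reaction transfers n = 1 electron.
For the overall reaction Ag+(aq) + V2+(aq) → Ag(s) + V3+(aq), Q = [V3+(aq)] / ([Ag+(aq)]·[V2+(aq)]) = 18.9, giving log Q = 1.276.
By the Nernst equation, E = +1.057 − (0.0615/1)·(1.276) = +0.98 V.

+0.98 V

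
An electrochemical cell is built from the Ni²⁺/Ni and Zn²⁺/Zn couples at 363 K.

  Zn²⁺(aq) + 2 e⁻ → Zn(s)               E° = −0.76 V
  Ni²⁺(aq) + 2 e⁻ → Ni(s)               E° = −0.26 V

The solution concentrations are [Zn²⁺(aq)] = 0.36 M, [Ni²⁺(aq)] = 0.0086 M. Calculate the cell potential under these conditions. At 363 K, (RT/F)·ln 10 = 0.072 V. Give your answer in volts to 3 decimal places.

Since E°(Ni²⁺/Ni) > E°(Zn²⁺/Zn), Ni²⁺/Ni serves as the cathode.
E°cell = E°cat − E°an = −0.26 − (−0.76) = +0.50 V; n = 2.
Balancing gives Ni²⁺(aq) + Zn(s) → Ni(s) + Zn²⁺(aq); hence Q = [Zn²⁺(aq)] / [Ni²⁺(aq)] = 41.9 (log Q = 1.622).
E = E° − (0.072/n)·log Q = +0.50 − (0.072/2)(1.622) = +0.442 V.

+0.442 V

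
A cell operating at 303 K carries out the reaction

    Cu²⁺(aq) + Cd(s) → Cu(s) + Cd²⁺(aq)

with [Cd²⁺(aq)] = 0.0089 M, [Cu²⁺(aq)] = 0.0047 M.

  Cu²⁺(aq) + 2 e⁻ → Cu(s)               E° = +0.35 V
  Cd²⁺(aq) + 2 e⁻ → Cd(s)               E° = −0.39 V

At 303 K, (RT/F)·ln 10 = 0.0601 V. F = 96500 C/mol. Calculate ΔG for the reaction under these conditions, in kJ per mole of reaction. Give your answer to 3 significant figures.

−141 kJ/mol

The standard cell potential is +0.35 − (−0.39) = +0.74 V, with n = 2 electrons in the balanced equation.
The reaction quotient is [Cd²⁺(aq)] / [Cu²⁺(aq)] = 1.89; by Nernst, E = +0.74 − (0.0601/2)(0.277) = +0.7317 V.
Then ΔG = −nFE = −2 × 96500 × +0.7317 J/mol = −141 kJ/mol.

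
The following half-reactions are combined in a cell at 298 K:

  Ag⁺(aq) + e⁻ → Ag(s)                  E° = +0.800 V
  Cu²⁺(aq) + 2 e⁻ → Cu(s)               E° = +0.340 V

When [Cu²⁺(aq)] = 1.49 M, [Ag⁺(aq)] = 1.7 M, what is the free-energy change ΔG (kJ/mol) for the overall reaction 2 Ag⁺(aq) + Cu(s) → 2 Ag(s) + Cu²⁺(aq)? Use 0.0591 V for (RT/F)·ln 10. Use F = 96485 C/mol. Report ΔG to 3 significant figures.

−90.4 kJ/mol

The standard cell potential is +0.800 − (+0.340) = +0.460 V, with n = 2 electrons in the balanced equation.
Here Q = [Cu²⁺(aq)] / [Ag⁺(aq)]^2 = 0.516 (log Q = −0.288), giving E = +0.460 − (0.0591/2)·(−0.288) = +0.4685 V.
ΔG = −nFE = −(2)(96485)(+0.4685) J/mol = −90.4 kJ/mol.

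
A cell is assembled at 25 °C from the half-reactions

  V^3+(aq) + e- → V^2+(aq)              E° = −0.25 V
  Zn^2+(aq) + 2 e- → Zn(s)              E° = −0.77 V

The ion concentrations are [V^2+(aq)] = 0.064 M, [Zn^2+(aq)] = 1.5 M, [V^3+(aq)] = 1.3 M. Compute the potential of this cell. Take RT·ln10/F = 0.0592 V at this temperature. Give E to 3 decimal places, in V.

V³⁺/V²⁺ is reduced (cathode, E° = −0.25 V) and Zn²⁺/Zn is oxidized (anode).
The standard potential is −0.25 − (−0.77) = +0.52 V and the balanced reaction transfers n = 2 electrons.
Balancing gives 2 V^3+(aq) + Zn(s) → 2 V^2+(aq) + Zn^2+(aq); hence Q = ([V^2+(aq)]^2·[Zn^2+(aq)]) / [V^3+(aq)]^2 = 0.00364 (log Q = −2.439).
E = E° − (0.0592/n)·log Q = +0.52 − (0.0592/2)(−2.439) = +0.592 V.

+0.592 V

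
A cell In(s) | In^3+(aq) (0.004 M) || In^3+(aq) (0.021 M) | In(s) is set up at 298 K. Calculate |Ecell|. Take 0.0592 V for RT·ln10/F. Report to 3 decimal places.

For a concentration cell E°cell = 0, since both electrodes use the same couple.
The compartment with the higher In^3+(aq) concentration (0.021 M) acts as the cathode; ions are reduced there and produced at the dilute (0.004 M) anode.
With n = 3, Ecell = −(0.0592/3)·log([dilute]/[conc]) = −(0.0592/3)·log(0.004/0.021) = +0.014 V.

0.014 V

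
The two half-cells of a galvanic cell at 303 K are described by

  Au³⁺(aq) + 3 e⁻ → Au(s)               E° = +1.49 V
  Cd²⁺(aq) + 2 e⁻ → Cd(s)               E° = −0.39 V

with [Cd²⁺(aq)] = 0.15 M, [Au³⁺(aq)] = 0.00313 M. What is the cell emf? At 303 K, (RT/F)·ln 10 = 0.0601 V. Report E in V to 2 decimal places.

+1.85 V

Since E°(Au³⁺/Au) > E°(Cd²⁺/Cd), Au³⁺/Au serves as the cathode.
The standard potential is +1.49 − (−0.39) = +1.88 V and the balanced reaction transfers n = 6 electrons.
For the overall reaction 2 Au³⁺(aq) + 3 Cd(s) → 2 Au(s) + 3 Cd²⁺(aq), Q = [Cd²⁺(aq)]^3 / [Au³⁺(aq)]^2 = 344, giving log Q = 2.537.
Applying E = E° − (RT ln10/nF)·log Q gives +1.88 − (0.0601/6)(2.537) = +1.85 V.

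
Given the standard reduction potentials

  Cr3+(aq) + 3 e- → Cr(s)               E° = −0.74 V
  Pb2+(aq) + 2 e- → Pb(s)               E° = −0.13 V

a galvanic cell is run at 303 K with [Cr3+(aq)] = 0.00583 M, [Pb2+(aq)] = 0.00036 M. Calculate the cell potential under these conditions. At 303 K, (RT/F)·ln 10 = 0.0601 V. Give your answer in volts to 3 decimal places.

Since E°(Pb²⁺/Pb) > E°(Cr³⁺/Cr), Pb²⁺/Pb serves as the cathode.
E°cell = −0.13 − (−0.74) = +0.61 V, with n = 6 electrons transferred.
For the overall reaction 3 Pb2+(aq) + 2 Cr(s) → 3 Pb(s) + 2 Cr3+(aq), Q = [Cr3+(aq)]^2 / [Pb2+(aq)]^3 = 7.29×10^5, giving log Q = 5.862.
By the Nernst equation, E = +0.61 − (0.0601/6)·(5.862) = +0.551 V.

+0.551 V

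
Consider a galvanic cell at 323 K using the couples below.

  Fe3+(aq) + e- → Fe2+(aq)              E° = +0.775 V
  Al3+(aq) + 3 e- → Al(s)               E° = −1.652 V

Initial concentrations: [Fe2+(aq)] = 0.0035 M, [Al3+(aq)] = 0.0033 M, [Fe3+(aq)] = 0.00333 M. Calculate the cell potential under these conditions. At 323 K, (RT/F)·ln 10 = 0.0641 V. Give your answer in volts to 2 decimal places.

+2.48 V

Since E°(Fe³⁺/Fe²⁺) > E°(Al³⁺/Al), Fe³⁺/Fe²⁺ serves as the cathode.
E°cell = +0.775 − (−1.652) = +2.427 V, with n = 3 electrons transferred.
Balancing gives 3 Fe3+(aq) + Al(s) → 3 Fe2+(aq) + Al3+(aq); hence Q = ([Fe2+(aq)]^3·[Al3+(aq)]) / [Fe3+(aq)]^3 = 0.00383 (log Q = −2.417).
By the Nernst equation, E = +2.427 − (0.0641/3)·(−2.417) = +2.48 V.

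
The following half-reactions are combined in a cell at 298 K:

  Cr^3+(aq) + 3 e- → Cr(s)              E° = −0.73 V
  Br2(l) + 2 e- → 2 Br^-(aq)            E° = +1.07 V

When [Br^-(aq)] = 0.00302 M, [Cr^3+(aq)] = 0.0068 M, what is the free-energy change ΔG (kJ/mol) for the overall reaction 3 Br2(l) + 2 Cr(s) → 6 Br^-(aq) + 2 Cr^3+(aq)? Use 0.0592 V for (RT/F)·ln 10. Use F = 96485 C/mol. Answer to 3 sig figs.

−1150 kJ/mol

E°cell = +1.07 − (−0.73) = +1.80 V; the balanced reaction transfers n = 6 electrons.
Q = [Br^-(aq)]^6·[Cr^3+(aq)]^2 = 3.51×10^−20, so log Q = −19.455 and E = +1.80 − (0.0592/6)(−19.455) = +1.9920 V.
Then ΔG = −nFE = −6 × 96485 × +1.9920 J/mol = −1150 kJ/mol.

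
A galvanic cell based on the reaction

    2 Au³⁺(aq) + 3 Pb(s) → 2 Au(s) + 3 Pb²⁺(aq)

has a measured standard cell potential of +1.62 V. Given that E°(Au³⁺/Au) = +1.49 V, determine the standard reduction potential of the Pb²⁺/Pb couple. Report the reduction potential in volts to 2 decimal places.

−0.13 V

In the reaction as written the Au³⁺/Au couple is reduced (cathode) and Pb²⁺/Pb is oxidized (anode), so E°cell = E°(Au³⁺/Au) − E°(Pb²⁺/Pb).
E°(Pb²⁺/Pb) = E°(cathode) − E°cell = +1.49 − (+1.62) = −0.13 V.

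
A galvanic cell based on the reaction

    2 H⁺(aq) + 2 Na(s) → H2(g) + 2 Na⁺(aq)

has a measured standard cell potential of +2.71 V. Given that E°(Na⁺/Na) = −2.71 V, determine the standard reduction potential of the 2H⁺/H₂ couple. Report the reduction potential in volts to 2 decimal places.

+0.00 V

In the reaction as written the 2H⁺/H₂ couple is reduced (cathode) and Na⁺/Na is oxidized (anode), so E°cell = E°(2H⁺/H₂) − E°(Na⁺/Na).
E°(2H⁺/H₂) = E°cell + E°(anode) = +2.71 + (−2.71) = +0.00 V.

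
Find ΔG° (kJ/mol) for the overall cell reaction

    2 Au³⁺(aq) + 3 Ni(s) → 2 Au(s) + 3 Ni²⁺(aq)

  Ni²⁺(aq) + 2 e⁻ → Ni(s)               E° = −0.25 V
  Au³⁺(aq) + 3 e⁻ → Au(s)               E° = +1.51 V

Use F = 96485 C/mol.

In the reaction as written Au³⁺(aq) is reduced, so the Au³⁺/Au couple is the cathode and Ni²⁺/Ni is the anode.
E°cell = +1.51 − (−0.25) = +1.76 V; balancing electrons gives n = 6.
ΔG° = −nFE°cell = −(6)(96485)(+1.76) J/mol = −1019 kJ/mol.

−1019 kJ/mol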